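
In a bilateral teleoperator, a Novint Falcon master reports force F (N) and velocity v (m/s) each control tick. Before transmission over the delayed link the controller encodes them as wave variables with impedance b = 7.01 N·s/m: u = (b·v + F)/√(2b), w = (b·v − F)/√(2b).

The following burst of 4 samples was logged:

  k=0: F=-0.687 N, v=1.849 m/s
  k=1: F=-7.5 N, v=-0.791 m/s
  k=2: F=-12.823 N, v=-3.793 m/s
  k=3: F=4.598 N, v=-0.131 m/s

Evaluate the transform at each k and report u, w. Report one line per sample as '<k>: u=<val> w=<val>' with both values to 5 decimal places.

k=0: b·v=7.01×1.849=12.96149; √(2b)=3.74433; u=(12.96149+(-0.687))/3.74433=3.27815, w=(12.96149−(-0.687))/3.74433=3.64511
k=1: b·v=7.01×(-0.791)=-5.54491; √(2b)=3.74433; u=(-5.54491+(-7.5))/3.74433=-3.48391, w=(-5.54491−(-7.5))/3.74433=0.52215
k=2: b·v=7.01×(-3.793)=-26.58893; √(2b)=3.74433; u=(-26.58893+(-12.823))/3.74433=-10.52577, w=(-26.58893−(-12.823))/3.74433=-3.67647
k=3: b·v=7.01×(-0.131)=-0.91831; √(2b)=3.74433; u=(-0.91831+4.598)/3.74433=0.98274, w=(-0.91831−4.598)/3.74433=-1.47324

0: u=3.27815 w=3.64511
1: u=-3.48391 w=0.52215
2: u=-10.52577 w=-3.67647
3: u=0.98274 w=-1.47324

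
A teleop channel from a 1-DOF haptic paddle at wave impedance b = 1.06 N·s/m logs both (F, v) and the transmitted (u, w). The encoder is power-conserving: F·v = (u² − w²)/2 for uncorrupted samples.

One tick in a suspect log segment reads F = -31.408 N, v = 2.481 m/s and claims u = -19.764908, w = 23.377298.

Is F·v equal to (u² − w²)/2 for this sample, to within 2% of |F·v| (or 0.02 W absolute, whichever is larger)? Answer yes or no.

F·v = (-31.408)×2.481 = -77.923248 W.
(u² − w²)/2 = (390.651588 − 546.498062)/2 = -77.923237 W.
|Δ| = 0.000011;  2% of max(1, |F·v|) = 1.558465.

yes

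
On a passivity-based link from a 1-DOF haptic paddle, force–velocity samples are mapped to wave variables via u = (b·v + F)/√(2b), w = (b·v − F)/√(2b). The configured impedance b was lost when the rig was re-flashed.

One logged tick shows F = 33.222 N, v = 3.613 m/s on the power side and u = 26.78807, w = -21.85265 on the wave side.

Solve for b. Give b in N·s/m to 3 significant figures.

u + w = 4.9354;  u + w = √(2b)·v, so √(2b) = 4.9354/3.613 = 1.3660.
b = (√(2b))²/2 = 1.8660/2 = 0.9330.
(Check via u − w = 2F/√(2b): u − w = 48.6407, 2F/√(2b) = 48.6407.)

b = 0.933 N·s/m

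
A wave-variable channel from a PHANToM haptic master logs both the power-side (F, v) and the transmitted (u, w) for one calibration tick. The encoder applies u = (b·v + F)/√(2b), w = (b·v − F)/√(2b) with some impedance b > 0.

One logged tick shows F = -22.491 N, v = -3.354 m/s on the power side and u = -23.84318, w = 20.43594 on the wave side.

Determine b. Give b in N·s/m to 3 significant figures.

u + w = -3.40724;  u + w = √(2b)·v, so √(2b) = -3.40724/(-3.354) = 1.01587.
b = (√(2b))²/2 = 1.03200/2 = 0.51600.
(Check via u − w = 2F/√(2b): u − w = -44.27912, 2F/√(2b) = -44.27913.)

b = 0.516 N·s/m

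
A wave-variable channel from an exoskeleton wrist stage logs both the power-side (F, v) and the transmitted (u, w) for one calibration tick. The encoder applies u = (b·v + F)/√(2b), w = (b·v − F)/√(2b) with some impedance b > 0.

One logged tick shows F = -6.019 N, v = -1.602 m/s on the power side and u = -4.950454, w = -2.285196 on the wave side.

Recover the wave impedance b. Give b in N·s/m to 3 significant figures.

u + w = -7.235650;  u + w = √(2b)·v, so √(2b) = -7.235650/(-1.602) = 4.516635.
b = (√(2b))²/2 = 20.399996/2 = 10.199998.
(Check via u − w = 2F/√(2b): u − w = -2.665258, 2F/√(2b) = -2.665258.)

b = 10.2 N·s/m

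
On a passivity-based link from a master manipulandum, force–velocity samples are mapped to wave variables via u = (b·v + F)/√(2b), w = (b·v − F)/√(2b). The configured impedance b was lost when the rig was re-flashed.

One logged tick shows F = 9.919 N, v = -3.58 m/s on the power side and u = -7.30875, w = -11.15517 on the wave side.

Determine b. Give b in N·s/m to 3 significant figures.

u + w = -18.46392;  u + w = √(2b)·v, so √(2b) = -18.46392/(-3.58) = 5.15752.
b = (√(2b))²/2 = 26.60001/2 = 13.30000.
(Check via u − w = 2F/√(2b): u − w = 3.84642, 2F/√(2b) = 3.84642.)

b = 13.3 N·s/m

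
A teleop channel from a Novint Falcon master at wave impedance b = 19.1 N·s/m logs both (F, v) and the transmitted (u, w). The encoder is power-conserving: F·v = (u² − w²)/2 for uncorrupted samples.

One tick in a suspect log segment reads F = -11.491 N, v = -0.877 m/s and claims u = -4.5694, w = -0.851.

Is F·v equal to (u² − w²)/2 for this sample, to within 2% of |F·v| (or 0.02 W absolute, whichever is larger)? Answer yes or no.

yes

F·v = (-11.491)×(-0.877) = 10.07761 W.
(u² − w²)/2 = (20.87942 − 0.72420)/2 = 10.07761 W.
|Δ| = 0.00000;  2% of max(1, |F·v|) = 0.20155.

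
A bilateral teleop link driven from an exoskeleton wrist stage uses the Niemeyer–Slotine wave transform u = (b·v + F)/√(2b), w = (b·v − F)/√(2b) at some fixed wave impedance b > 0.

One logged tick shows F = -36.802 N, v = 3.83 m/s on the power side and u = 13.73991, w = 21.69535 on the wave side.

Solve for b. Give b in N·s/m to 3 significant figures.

u + w = 35.43526;  u + w = √(2b)·v, so √(2b) = 35.43526/3.83 = 9.25203.
b = (√(2b))²/2 = 85.59999/2 = 42.79999.
(Check via u − w = 2F/√(2b): u − w = -7.95544, 2F/√(2b) = -7.95545.)

b = 42.8 N·s/m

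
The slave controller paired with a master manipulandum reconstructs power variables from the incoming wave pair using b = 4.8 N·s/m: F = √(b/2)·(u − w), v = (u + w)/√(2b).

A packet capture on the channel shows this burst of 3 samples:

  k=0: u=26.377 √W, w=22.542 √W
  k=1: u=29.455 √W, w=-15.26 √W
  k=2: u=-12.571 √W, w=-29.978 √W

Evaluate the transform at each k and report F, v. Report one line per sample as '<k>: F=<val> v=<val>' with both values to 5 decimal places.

k=0: u−w=3.83500, u+w=48.91900; √(b/2)=1.54919, √(2b)=3.09839; F=1.54919×3.835=5.94116, v=48.91900/3.09839=15.78854
k=1: u−w=44.71500, u+w=14.19500; √(b/2)=1.54919, √(2b)=3.09839; F=1.54919×44.715=69.27218, v=14.19500/3.09839=4.58142
k=2: u−w=17.40700, u+w=-42.54900; √(b/2)=1.54919, √(2b)=3.09839; F=1.54919×17.407=26.96681, v=-42.54900/3.09839=-13.73263

0: F=5.94116 v=15.78854
1: F=69.27218 v=4.58142
2: F=26.96681 v=-13.73263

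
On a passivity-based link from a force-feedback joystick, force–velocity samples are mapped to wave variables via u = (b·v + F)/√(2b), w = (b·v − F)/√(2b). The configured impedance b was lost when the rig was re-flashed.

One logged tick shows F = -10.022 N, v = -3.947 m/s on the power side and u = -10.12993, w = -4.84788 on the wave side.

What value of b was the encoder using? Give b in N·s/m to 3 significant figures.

b = 7.2 N·s/m

u + w = -14.9778;  u + w = √(2b)·v, so √(2b) = -14.9778/(-3.947) = 3.7947.
b = (√(2b))²/2 = 14.4000/2 = 7.2000.
(Check via u − w = 2F/√(2b): u − w = -5.2820, 2F/√(2b) = -5.2821.)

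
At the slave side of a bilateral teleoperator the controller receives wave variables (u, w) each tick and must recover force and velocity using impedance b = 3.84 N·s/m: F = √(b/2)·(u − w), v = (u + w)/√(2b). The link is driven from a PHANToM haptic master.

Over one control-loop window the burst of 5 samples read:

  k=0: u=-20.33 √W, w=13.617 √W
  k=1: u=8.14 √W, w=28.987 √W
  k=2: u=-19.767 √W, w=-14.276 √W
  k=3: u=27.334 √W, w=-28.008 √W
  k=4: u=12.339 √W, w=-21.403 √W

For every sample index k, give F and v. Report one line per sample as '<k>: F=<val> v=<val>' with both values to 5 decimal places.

0: F=-47.03834 v=-2.42235
1: F=-28.88645 v=13.39705
2: F=-7.60855 v=-12.28421
3: F=76.68412 v=-0.24321
4: F=46.75429 v=-3.27069

k=0: u−w=-33.94700, u+w=-6.71300; √(b/2)=1.38564, √(2b)=2.77128; F=1.38564×(-33.947)=-47.03834, v=-6.71300/2.77128=-2.42235
k=1: u−w=-20.84700, u+w=37.12700; √(b/2)=1.38564, √(2b)=2.77128; F=1.38564×(-20.847)=-28.88645, v=37.12700/2.77128=13.39705
k=2: u−w=-5.49100, u+w=-34.04300; √(b/2)=1.38564, √(2b)=2.77128; F=1.38564×(-5.491)=-7.60855, v=-34.04300/2.77128=-12.28421
k=3: u−w=55.34200, u+w=-0.67400; √(b/2)=1.38564, √(2b)=2.77128; F=1.38564×55.342=76.68412, v=-0.67400/2.77128=-0.24321
k=4: u−w=33.74200, u+w=-9.06400; √(b/2)=1.38564, √(2b)=2.77128; F=1.38564×33.742=46.75429, v=-9.06400/2.77128=-3.27069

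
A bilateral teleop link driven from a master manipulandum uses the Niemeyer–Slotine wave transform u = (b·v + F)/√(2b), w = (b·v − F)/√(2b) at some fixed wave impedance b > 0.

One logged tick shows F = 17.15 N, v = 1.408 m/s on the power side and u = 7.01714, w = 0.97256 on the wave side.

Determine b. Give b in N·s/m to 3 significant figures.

b = 16.1 N·s/m

u + w = 7.98970;  u + w = √(2b)·v, so √(2b) = 7.98970/1.408 = 5.67450.
b = (√(2b))²/2 = 32.19998/2 = 16.09999.
(Check via u − w = 2F/√(2b): u − w = 6.04458, 2F/√(2b) = 6.04458.)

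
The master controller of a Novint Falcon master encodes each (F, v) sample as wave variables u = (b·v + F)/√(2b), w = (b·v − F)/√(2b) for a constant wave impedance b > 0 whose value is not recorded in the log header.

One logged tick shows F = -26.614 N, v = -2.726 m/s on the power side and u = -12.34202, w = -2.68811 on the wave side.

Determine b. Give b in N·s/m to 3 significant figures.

u + w = -15.0301;  u + w = √(2b)·v, so √(2b) = -15.0301/(-2.726) = 5.5136.
b = (√(2b))²/2 = 30.4000/2 = 15.2000.
(Check via u − w = 2F/√(2b): u − w = -9.6539, 2F/√(2b) = -9.6539.)

b = 15.2 N·s/m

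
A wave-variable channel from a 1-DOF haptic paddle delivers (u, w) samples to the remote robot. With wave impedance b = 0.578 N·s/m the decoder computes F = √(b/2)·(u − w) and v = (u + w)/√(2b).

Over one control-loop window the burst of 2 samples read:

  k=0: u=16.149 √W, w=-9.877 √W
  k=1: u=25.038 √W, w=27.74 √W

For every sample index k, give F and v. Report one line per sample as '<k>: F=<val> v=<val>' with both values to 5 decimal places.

k=0: u−w=26.02600, u+w=6.27200; √(b/2)=0.53759, √(2b)=1.07517; F=0.53759×26.026=13.99124, v=6.27200/1.07517=5.83347
k=1: u−w=-2.70200, u+w=52.77800; √(b/2)=0.53759, √(2b)=1.07517; F=0.53759×(-2.702)=-1.45256, v=52.77800/1.07517=49.08785

0: F=13.99124 v=5.83347
1: F=-1.45256 v=49.08785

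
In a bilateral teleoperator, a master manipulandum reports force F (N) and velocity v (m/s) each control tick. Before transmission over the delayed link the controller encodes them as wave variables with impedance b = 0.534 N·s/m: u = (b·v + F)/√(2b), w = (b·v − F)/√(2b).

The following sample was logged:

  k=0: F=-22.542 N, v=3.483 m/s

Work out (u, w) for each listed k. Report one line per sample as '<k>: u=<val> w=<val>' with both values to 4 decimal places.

k=0: b·v=0.534×3.483=1.8599; √(2b)=1.0334; u=(1.8599+(-22.542))/1.0334=-20.0128, w=(1.8599−(-22.542))/1.0334=23.6123

0: u=-20.0128 w=23.6123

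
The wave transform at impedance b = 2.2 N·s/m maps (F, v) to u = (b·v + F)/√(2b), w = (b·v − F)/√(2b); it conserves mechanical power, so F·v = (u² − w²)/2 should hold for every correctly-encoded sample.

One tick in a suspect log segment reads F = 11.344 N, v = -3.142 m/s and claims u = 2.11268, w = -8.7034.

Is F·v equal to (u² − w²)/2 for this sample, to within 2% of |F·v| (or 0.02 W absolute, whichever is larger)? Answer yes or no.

F·v = 11.344×(-3.142) = -35.64285 W.
(u² − w²)/2 = (4.46342 − 75.74917)/2 = -35.64288 W.
|Δ| = 0.00003;  2% of max(1, |F·v|) = 0.71286.

yes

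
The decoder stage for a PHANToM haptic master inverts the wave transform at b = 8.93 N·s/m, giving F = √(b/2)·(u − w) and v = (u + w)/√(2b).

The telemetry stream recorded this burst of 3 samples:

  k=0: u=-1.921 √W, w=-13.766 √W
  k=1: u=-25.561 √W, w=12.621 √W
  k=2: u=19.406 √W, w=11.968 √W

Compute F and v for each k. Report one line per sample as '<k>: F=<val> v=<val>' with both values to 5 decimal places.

k=0: u−w=11.84500, u+w=-15.68700; √(b/2)=2.11305, √(2b)=4.22611; F=2.11305×11.845=25.02913, v=-15.68700/4.22611=-3.71192
k=1: u−w=-38.18200, u+w=-12.94000; √(b/2)=2.11305, √(2b)=4.22611; F=2.11305×(-38.182)=-80.68065, v=-12.94000/4.22611=-3.06192
k=2: u−w=7.43800, u+w=31.37400; √(b/2)=2.11305, √(2b)=4.22611; F=2.11305×7.438=15.71690, v=31.37400/4.22611=7.42385

0: F=25.02913 v=-3.71192
1: F=-80.68065 v=-3.06192
2: F=15.71690 v=7.42385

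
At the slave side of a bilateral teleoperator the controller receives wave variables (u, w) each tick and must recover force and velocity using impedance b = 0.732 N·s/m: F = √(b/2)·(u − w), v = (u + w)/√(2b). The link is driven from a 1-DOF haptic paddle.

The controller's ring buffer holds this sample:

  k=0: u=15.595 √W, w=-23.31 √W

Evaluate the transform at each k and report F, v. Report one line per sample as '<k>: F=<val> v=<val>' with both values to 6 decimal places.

0: F=23.536721 v=-6.376251

k=0: u−w=38.905000, u+w=-7.715000; √(b/2)=0.604979, √(2b)=1.209959; F=0.604979×38.905=23.536721, v=-7.715000/1.209959=-6.376251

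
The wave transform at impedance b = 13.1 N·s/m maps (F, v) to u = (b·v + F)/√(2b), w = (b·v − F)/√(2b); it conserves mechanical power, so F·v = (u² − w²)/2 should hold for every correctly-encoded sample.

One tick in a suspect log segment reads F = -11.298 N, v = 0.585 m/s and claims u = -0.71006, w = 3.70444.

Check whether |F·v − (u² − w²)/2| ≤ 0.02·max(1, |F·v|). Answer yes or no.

yes

F·v = (-11.298)×0.585 = -6.6093 W.
(u² − w²)/2 = (0.5042 − 13.7229)/2 = -6.6093 W.
|Δ| = 0.0000;  2% of max(1, |F·v|) = 0.1322.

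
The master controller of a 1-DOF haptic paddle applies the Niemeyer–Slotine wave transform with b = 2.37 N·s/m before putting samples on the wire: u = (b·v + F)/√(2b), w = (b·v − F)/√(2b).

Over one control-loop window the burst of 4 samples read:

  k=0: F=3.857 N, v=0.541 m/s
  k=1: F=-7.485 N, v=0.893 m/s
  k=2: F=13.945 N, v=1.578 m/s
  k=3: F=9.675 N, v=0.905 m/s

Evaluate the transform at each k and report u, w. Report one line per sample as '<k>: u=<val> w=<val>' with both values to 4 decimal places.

0: u=2.3605 w=-1.1827
1: u=-2.4659 w=4.4101
2: u=8.1229 w=-4.6874
3: u=5.4290 w=-3.4587

k=0: b·v=2.37×0.541=1.2822; √(2b)=2.1772; u=(1.2822+3.857)/2.1772=2.3605, w=(1.2822−3.857)/2.1772=-1.1827
k=1: b·v=2.37×0.893=2.1164; √(2b)=2.1772; u=(2.1164+(-7.485))/2.1772=-2.4659, w=(2.1164−(-7.485))/2.1772=4.4101
k=2: b·v=2.37×1.578=3.7399; √(2b)=2.1772; u=(3.7399+13.945)/2.1772=8.1229, w=(3.7399−13.945)/2.1772=-4.6874
k=3: b·v=2.37×0.905=2.1449; √(2b)=2.1772; u=(2.1449+9.675)/2.1772=5.4290, w=(2.1449−9.675)/2.1772=-3.4587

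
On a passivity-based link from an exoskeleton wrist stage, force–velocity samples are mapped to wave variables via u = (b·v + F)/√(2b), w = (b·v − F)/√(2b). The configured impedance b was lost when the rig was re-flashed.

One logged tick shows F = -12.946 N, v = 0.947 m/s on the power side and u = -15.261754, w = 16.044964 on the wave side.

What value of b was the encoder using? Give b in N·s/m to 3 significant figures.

b = 0.342 N·s/m

u + w = 0.783210;  u + w = √(2b)·v, so √(2b) = 0.783210/0.947 = 0.827043.
b = (√(2b))²/2 = 0.684001/2 = 0.342000.
(Check via u − w = 2F/√(2b): u − w = -31.306718, 2F/√(2b) = -31.306704.)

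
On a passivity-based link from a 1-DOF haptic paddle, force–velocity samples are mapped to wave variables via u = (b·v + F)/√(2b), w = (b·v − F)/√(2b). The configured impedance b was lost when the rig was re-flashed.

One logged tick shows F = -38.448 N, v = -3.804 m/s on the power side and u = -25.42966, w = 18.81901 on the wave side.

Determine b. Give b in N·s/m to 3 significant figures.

u + w = -6.61065;  u + w = √(2b)·v, so √(2b) = -6.61065/(-3.804) = 1.73782.
b = (√(2b))²/2 = 3.02000/2 = 1.51000.
(Check via u − w = 2F/√(2b): u − w = -44.24867, 2F/√(2b) = -44.24866.)

b = 1.51 N·s/m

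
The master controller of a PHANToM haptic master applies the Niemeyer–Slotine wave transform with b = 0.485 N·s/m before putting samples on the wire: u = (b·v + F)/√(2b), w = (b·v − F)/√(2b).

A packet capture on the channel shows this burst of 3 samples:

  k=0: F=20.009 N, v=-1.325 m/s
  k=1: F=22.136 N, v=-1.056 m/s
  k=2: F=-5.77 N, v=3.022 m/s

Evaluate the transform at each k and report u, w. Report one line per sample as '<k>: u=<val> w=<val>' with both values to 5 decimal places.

k=0: b·v=0.485×(-1.325)=-0.64263; √(2b)=0.98489; u=(-0.64263+20.009)/0.98489=19.66357, w=(-0.64263−20.009)/0.98489=-20.96855
k=1: b·v=0.485×(-1.056)=-0.51216; √(2b)=0.98489; u=(-0.51216+22.136)/0.98489=21.95568, w=(-0.51216−22.136)/0.98489=-22.99572
k=2: b·v=0.485×3.022=1.46567; √(2b)=0.98489; u=(1.46567+(-5.77))/0.98489=-4.37038, w=(1.46567−(-5.77))/0.98489=7.34671

0: u=19.66357 w=-20.96855
1: u=21.95568 w=-22.99572
2: u=-4.37038 w=7.34671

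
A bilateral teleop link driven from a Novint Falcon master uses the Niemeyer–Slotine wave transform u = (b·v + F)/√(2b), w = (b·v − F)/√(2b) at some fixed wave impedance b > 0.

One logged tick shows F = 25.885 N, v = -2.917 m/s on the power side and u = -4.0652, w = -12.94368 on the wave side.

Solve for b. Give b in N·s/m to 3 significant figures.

b = 17 N·s/m

u + w = -17.00888;  u + w = √(2b)·v, so √(2b) = -17.00888/(-2.917) = 5.83095.
b = (√(2b))²/2 = 33.99997/2 = 16.99999.
(Check via u − w = 2F/√(2b): u − w = 8.87848, 2F/√(2b) = 8.87849.)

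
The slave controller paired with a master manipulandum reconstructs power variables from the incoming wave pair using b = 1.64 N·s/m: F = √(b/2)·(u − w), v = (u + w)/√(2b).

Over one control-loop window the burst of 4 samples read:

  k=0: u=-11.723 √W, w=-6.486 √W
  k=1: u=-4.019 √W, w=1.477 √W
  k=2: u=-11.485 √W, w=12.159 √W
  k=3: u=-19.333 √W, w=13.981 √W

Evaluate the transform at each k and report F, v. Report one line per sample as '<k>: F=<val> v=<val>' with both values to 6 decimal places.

0: F=-4.742305 v=-10.054238
1: F=-4.976840 v=-1.403585
2: F=-21.410553 v=0.372154
3: F=-30.167110 v=-2.955148

k=0: u−w=-5.237000, u+w=-18.209000; √(b/2)=0.905539, √(2b)=1.811077; F=0.905539×(-5.237)=-4.742305, v=-18.209000/1.811077=-10.054238
k=1: u−w=-5.496000, u+w=-2.542000; √(b/2)=0.905539, √(2b)=1.811077; F=0.905539×(-5.496)=-4.976840, v=-2.542000/1.811077=-1.403585
k=2: u−w=-23.644000, u+w=0.674000; √(b/2)=0.905539, √(2b)=1.811077; F=0.905539×(-23.644)=-21.410553, v=0.674000/1.811077=0.372154
k=3: u−w=-33.314000, u+w=-5.352000; √(b/2)=0.905539, √(2b)=1.811077; F=0.905539×(-33.314)=-30.167110, v=-5.352000/1.811077=-2.955148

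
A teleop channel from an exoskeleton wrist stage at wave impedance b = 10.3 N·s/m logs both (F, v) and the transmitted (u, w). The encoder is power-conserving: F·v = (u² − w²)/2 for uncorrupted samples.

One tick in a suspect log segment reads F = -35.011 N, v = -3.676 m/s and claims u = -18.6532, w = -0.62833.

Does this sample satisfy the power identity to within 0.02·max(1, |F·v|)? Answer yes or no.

no

F·v = (-35.011)×(-3.676) = 128.7004 W.
(u² − w²)/2 = (347.9419 − 0.3948)/2 = 173.7735 W.
|Δ| = 45.0731;  2% of max(1, |F·v|) = 2.5740.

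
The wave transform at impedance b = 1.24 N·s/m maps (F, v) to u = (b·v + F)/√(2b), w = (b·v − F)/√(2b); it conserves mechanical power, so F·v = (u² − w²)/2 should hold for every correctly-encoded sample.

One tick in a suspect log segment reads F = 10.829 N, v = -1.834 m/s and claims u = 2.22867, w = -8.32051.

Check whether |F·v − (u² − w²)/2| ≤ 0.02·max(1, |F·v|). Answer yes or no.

no

F·v = 10.829×(-1.834) = -19.86039 W.
(u² − w²)/2 = (4.96697 − 69.23089)/2 = -32.13196 W.
|Δ| = 12.27157;  2% of max(1, |F·v|) = 0.39721.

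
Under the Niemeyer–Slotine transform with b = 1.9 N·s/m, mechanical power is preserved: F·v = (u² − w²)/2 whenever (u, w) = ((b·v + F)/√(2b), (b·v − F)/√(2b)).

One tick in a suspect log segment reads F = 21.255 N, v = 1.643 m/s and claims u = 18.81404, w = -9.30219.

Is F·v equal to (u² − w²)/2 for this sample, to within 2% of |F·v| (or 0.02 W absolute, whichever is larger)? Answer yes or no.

F·v = 21.255×1.643 = 34.92197 W.
(u² − w²)/2 = (353.96810 − 86.53074)/2 = 133.71868 W.
|Δ| = 98.79672;  2% of max(1, |F·v|) = 0.69844.

no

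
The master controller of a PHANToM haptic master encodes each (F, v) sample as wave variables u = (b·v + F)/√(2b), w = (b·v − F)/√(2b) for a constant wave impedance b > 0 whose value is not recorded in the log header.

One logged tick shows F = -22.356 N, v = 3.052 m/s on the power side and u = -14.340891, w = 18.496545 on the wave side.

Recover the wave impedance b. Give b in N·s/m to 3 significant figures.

u + w = 4.155654;  u + w = √(2b)·v, so √(2b) = 4.155654/3.052 = 1.361617.
b = (√(2b))²/2 = 1.854000/2 = 0.927000.
(Check via u − w = 2F/√(2b): u − w = -32.837436, 2F/√(2b) = -32.837436.)

b = 0.927 N·s/m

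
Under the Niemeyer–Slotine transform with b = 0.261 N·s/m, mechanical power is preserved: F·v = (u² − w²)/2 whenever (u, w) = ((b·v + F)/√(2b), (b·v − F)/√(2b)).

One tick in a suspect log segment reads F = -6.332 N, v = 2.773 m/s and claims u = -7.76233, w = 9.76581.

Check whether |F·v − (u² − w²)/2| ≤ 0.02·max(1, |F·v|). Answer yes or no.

F·v = (-6.332)×2.773 = -17.5586 W.
(u² − w²)/2 = (60.2538 − 95.3710)/2 = -17.5586 W.
|Δ| = 0.0000;  2% of max(1, |F·v|) = 0.3512.

yes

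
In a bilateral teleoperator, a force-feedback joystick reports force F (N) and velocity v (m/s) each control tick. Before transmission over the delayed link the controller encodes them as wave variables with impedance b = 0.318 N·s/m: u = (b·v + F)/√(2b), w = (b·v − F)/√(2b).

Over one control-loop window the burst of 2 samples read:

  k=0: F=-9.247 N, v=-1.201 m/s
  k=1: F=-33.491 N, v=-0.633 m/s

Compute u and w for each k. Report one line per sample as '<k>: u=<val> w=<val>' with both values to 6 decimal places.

k=0: b·v=0.318×(-1.201)=-0.381918; √(2b)=0.797496; u=(-0.381918+(-9.247))/0.797496=-12.073938, w=(-0.381918−(-9.247))/0.797496=11.116145
k=1: b·v=0.318×(-0.633)=-0.201294; √(2b)=0.797496; u=(-0.201294+(-33.491))/0.797496=-42.247598, w=(-0.201294−(-33.491))/0.797496=41.742783

0: u=-12.073938 w=11.116145
1: u=-42.247598 w=41.742783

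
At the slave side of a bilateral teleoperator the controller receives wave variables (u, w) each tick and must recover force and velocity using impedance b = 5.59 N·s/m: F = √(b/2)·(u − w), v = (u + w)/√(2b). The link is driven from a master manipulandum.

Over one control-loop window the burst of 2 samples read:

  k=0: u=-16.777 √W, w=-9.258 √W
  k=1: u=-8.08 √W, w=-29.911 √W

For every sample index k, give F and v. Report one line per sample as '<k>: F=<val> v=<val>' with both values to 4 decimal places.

0: F=-12.5705 v=-7.7864
1: F=36.4976 v=-11.3621

k=0: u−w=-7.5190, u+w=-26.0350; √(b/2)=1.6718, √(2b)=3.3437; F=1.6718×(-7.519)=-12.5705, v=-26.0350/3.3437=-7.7864
k=1: u−w=21.8310, u+w=-37.9910; √(b/2)=1.6718, √(2b)=3.3437; F=1.6718×21.831=36.4976, v=-37.9910/3.3437=-11.3621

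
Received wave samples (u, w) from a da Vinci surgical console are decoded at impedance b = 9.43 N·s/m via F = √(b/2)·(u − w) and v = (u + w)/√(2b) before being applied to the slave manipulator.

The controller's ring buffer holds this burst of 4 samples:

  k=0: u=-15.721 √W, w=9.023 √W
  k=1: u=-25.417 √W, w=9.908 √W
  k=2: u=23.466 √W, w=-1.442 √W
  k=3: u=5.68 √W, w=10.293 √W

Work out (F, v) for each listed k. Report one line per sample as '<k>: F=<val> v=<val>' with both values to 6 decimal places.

0: F=-53.729247 v=-1.542319
1: F=-76.704884 v=-3.571190
2: F=54.085358 v=5.071371
3: F=-10.016692 v=3.678033

k=0: u−w=-24.744000, u+w=-6.698000; √(b/2)=2.171405, √(2b)=4.342810; F=2.171405×(-24.744)=-53.729247, v=-6.698000/4.342810=-1.542319
k=1: u−w=-35.325000, u+w=-15.509000; √(b/2)=2.171405, √(2b)=4.342810; F=2.171405×(-35.325)=-76.704884, v=-15.509000/4.342810=-3.571190
k=2: u−w=24.908000, u+w=22.024000; √(b/2)=2.171405, √(2b)=4.342810; F=2.171405×24.908=54.085358, v=22.024000/4.342810=5.071371
k=3: u−w=-4.613000, u+w=15.973000; √(b/2)=2.171405, √(2b)=4.342810; F=2.171405×(-4.613)=-10.016692, v=15.973000/4.342810=3.678033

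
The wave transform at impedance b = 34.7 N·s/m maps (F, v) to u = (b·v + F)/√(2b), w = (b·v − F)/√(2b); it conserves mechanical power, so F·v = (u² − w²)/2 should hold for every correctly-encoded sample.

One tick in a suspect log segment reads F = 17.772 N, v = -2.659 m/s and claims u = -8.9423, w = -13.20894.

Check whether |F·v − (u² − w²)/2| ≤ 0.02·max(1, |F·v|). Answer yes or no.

yes

F·v = 17.772×(-2.659) = -47.2557 W.
(u² − w²)/2 = (79.9647 − 174.4761)/2 = -47.2557 W.
|Δ| = 0.0001;  2% of max(1, |F·v|) = 0.9451.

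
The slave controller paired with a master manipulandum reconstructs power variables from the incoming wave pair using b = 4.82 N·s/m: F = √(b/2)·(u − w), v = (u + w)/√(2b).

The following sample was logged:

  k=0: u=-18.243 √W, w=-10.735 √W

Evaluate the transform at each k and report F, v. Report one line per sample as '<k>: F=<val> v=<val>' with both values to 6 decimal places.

k=0: u−w=-7.508000, u+w=-28.978000; √(b/2)=1.552417, √(2b)=3.104835; F=1.552417×(-7.508)=-11.655550, v=-28.978000/3.104835=-9.333185

0: F=-11.655550 v=-9.333185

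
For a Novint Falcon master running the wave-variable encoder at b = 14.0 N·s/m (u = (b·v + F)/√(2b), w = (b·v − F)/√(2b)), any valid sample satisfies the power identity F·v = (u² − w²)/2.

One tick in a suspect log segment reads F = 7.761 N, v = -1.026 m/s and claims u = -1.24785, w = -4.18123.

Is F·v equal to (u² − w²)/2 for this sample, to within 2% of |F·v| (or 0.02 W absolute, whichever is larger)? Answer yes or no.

F·v = 7.761×(-1.026) = -7.96279 W.
(u² − w²)/2 = (1.55713 − 17.48268)/2 = -7.96278 W.
|Δ| = 0.00001;  2% of max(1, |F·v|) = 0.15926.

yes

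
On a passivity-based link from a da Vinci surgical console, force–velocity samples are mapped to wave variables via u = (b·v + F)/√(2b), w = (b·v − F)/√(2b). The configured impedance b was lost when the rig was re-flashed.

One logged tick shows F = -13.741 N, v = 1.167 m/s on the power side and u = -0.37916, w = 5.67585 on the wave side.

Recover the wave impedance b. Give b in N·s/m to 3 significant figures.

b = 10.3 N·s/m

u + w = 5.2967;  u + w = √(2b)·v, so √(2b) = 5.2967/1.167 = 4.5387.
b = (√(2b))²/2 = 20.6000/2 = 10.3000.
(Check via u − w = 2F/√(2b): u − w = -6.0550, 2F/√(2b) = -6.0550.)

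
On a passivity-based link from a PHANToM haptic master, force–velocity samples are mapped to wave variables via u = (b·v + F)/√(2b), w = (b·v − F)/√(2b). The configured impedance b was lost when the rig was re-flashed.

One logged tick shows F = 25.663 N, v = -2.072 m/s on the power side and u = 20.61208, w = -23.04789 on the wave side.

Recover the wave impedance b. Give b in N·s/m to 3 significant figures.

u + w = -2.43581;  u + w = √(2b)·v, so √(2b) = -2.43581/(-2.072) = 1.17558.
b = (√(2b))²/2 = 1.38200/2 = 0.69100.
(Check via u − w = 2F/√(2b): u − w = 43.65997, 2F/√(2b) = 43.66000.)

b = 0.691 N·s/m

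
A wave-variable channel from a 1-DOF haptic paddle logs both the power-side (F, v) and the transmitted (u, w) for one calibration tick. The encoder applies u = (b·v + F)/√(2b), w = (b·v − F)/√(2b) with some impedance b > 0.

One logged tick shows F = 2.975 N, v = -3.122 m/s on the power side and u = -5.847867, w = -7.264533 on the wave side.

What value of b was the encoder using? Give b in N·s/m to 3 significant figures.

u + w = -13.112400;  u + w = √(2b)·v, so √(2b) = -13.112400/(-3.122) = 4.200000.
b = (√(2b))²/2 = 17.640000/2 = 8.820000.
(Check via u − w = 2F/√(2b): u − w = 1.416666, 2F/√(2b) = 1.416667.)

b = 8.82 N·s/m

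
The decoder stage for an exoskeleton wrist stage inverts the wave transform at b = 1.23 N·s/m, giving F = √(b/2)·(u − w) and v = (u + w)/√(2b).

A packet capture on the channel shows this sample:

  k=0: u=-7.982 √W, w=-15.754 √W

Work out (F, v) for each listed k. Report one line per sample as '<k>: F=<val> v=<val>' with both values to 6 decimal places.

0: F=6.094953 v=-15.133521

k=0: u−w=7.772000, u+w=-23.736000; √(b/2)=0.784219, √(2b)=1.568439; F=0.784219×7.772=6.094953, v=-23.736000/1.568439=-15.133521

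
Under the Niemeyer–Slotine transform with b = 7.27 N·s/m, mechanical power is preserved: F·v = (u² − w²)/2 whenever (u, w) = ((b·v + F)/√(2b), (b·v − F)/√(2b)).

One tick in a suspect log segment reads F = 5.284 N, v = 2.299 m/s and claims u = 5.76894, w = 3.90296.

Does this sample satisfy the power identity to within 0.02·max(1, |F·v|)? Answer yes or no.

no

F·v = 5.284×2.299 = 12.1479 W.
(u² − w²)/2 = (33.2807 − 15.2331)/2 = 9.0238 W.
|Δ| = 3.1241;  2% of max(1, |F·v|) = 0.2430.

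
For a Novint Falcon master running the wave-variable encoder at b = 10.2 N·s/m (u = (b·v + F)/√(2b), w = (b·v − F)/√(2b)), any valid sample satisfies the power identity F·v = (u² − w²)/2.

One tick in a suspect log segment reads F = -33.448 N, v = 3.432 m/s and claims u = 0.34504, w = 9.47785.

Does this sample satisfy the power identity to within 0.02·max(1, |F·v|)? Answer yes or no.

no

F·v = (-33.448)×3.432 = -114.79354 W.
(u² − w²)/2 = (0.11905 − 89.82964)/2 = -44.85529 W.
|Δ| = 69.93824;  2% of max(1, |F·v|) = 2.29587.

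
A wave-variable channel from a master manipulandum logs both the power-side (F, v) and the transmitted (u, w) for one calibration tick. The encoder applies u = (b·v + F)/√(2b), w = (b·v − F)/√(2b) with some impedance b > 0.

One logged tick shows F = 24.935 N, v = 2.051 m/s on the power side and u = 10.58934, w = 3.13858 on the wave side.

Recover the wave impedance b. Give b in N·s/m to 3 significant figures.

b = 22.4 N·s/m

u + w = 13.7279;  u + w = √(2b)·v, so √(2b) = 13.7279/2.051 = 6.6933.
b = (√(2b))²/2 = 44.8000/2 = 22.4000.
(Check via u − w = 2F/√(2b): u − w = 7.4508, 2F/√(2b) = 7.4508.)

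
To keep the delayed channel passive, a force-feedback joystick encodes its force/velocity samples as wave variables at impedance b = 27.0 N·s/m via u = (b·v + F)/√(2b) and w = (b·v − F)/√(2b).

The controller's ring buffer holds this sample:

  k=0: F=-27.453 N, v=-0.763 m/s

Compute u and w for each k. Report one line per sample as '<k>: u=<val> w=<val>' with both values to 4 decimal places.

k=0: b·v=27.0×(-0.763)=-20.6010; √(2b)=7.3485; u=(-20.6010+(-27.453))/7.3485=-6.5393, w=(-20.6010−(-27.453))/7.3485=0.9324

0: u=-6.5393 w=0.9324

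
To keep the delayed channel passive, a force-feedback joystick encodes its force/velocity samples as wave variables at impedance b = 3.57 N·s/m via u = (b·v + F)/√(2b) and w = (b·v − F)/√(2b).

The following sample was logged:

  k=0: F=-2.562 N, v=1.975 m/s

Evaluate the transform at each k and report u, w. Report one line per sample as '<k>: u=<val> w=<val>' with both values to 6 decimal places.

k=0: b·v=3.57×1.975=7.050750; √(2b)=2.672078; u=(7.050750+(-2.562))/2.672078=1.679872, w=(7.050750−(-2.562))/2.672078=3.597481

0: u=1.679872 w=3.597481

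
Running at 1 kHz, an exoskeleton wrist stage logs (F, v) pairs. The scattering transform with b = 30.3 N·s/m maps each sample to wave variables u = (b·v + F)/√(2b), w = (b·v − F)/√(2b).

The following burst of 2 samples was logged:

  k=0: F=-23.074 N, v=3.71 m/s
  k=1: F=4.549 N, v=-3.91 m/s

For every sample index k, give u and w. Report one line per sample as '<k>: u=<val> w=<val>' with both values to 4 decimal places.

0: u=11.4764 w=17.4045
1: u=-14.6345 w=-15.8033

k=0: b·v=30.3×3.71=112.4130; √(2b)=7.7846; u=(112.4130+(-23.074))/7.7846=11.4764, w=(112.4130−(-23.074))/7.7846=17.4045
k=1: b·v=30.3×(-3.91)=-118.4730; √(2b)=7.7846; u=(-118.4730+4.549)/7.7846=-14.6345, w=(-118.4730−4.549)/7.7846=-15.8033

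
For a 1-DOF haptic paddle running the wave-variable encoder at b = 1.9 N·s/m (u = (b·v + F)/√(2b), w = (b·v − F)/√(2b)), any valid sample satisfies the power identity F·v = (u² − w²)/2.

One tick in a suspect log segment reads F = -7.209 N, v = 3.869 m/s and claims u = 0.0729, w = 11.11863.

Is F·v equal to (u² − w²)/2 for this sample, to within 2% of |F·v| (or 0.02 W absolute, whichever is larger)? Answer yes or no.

F·v = (-7.209)×3.869 = -27.89162 W.
(u² − w²)/2 = (0.00531 − 123.62393)/2 = -61.80931 W.
|Δ| = 33.91769;  2% of max(1, |F·v|) = 0.55783.

no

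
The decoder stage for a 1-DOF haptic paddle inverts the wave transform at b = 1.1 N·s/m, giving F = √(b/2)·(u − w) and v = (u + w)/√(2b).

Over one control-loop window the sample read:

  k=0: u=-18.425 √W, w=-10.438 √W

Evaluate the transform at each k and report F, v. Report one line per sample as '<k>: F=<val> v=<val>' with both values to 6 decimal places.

k=0: u−w=-7.987000, u+w=-28.863000; √(b/2)=0.741620, √(2b)=1.483240; F=0.741620×(-7.987)=-5.923318, v=-28.863000/1.483240=-19.459431

0: F=-5.923318 v=-19.459431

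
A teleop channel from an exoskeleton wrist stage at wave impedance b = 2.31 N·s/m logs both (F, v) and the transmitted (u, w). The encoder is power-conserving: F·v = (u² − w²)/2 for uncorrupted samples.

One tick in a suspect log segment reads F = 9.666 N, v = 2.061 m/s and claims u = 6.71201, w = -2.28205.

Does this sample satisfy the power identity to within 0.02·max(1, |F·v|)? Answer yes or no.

F·v = 9.666×2.061 = 19.92163 W.
(u² − w²)/2 = (45.05108 − 5.20775)/2 = 19.92166 W.
|Δ| = 0.00004;  2% of max(1, |F·v|) = 0.39843.

yes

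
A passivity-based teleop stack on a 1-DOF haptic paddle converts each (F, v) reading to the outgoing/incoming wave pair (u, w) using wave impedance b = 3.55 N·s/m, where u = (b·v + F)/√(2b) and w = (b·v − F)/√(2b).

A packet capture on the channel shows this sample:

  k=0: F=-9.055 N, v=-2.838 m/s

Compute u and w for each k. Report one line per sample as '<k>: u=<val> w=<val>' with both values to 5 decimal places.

0: u=-7.17932 w=-0.38276

k=0: b·v=3.55×(-2.838)=-10.07490; √(2b)=2.66458; u=(-10.07490+(-9.055))/2.66458=-7.17932, w=(-10.07490−(-9.055))/2.66458=-0.38276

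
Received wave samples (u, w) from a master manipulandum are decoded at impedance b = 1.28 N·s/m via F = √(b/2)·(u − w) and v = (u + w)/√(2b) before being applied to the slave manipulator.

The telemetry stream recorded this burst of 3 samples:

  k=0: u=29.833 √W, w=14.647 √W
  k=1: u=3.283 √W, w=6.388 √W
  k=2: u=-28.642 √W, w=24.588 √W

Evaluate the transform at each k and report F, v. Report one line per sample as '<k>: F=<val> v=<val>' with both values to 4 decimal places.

k=0: u−w=15.1860, u+w=44.4800; √(b/2)=0.8000, √(2b)=1.6000; F=0.8000×15.186=12.1488, v=44.4800/1.6000=27.8000
k=1: u−w=-3.1050, u+w=9.6710; √(b/2)=0.8000, √(2b)=1.6000; F=0.8000×(-3.105)=-2.4840, v=9.6710/1.6000=6.0444
k=2: u−w=-53.2300, u+w=-4.0540; √(b/2)=0.8000, √(2b)=1.6000; F=0.8000×(-53.23)=-42.5840, v=-4.0540/1.6000=-2.5337

0: F=12.1488 v=27.8000
1: F=-2.4840 v=6.0444
2: F=-42.5840 v=-2.5337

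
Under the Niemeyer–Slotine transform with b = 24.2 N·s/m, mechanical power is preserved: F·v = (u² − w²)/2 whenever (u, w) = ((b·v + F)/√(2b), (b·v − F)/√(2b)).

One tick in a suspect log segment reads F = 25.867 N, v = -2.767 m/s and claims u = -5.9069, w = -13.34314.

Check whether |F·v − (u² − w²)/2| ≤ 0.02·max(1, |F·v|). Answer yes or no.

F·v = 25.867×(-2.767) = -71.57399 W.
(u² − w²)/2 = (34.89147 − 178.03939)/2 = -71.57396 W.
|Δ| = 0.00003;  2% of max(1, |F·v|) = 1.43148.

yes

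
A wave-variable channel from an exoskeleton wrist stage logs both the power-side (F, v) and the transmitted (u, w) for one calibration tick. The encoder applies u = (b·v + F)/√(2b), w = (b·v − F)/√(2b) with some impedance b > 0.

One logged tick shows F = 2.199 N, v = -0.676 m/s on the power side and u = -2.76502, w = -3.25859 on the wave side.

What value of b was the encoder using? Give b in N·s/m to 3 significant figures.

b = 39.7 N·s/m

u + w = -6.02361;  u + w = √(2b)·v, so √(2b) = -6.02361/(-0.676) = 8.91067.
b = (√(2b))²/2 = 79.39996/2 = 39.69998.
(Check via u − w = 2F/√(2b): u − w = 0.49357, 2F/√(2b) = 0.49357.)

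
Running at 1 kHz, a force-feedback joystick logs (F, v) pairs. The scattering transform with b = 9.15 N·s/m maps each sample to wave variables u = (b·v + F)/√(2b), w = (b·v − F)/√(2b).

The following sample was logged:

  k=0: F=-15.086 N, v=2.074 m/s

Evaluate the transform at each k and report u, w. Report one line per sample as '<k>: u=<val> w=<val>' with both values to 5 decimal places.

0: u=0.90959 w=7.96267

k=0: b·v=9.15×2.074=18.97710; √(2b)=4.27785; u=(18.97710+(-15.086))/4.27785=0.90959, w=(18.97710−(-15.086))/4.27785=7.96267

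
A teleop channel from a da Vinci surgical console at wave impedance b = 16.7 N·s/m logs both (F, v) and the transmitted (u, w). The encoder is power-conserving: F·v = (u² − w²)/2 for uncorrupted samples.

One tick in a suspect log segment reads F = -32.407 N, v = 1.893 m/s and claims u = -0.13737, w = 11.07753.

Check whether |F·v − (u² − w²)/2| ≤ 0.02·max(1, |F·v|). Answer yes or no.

yes

F·v = (-32.407)×1.893 = -61.34645 W.
(u² − w²)/2 = (0.01887 − 122.71167)/2 = -61.34640 W.
|Δ| = 0.00005;  2% of max(1, |F·v|) = 1.22693.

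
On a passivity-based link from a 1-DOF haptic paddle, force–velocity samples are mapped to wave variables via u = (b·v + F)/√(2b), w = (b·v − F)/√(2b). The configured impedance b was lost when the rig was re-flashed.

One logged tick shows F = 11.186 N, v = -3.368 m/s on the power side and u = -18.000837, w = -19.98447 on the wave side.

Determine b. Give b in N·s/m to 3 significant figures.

u + w = -37.985307;  u + w = √(2b)·v, so √(2b) = -37.985307/(-3.368) = 11.278298.
b = (√(2b))²/2 = 127.200001/2 = 63.600001.
(Check via u − w = 2F/√(2b): u − w = 1.983633, 2F/√(2b) = 1.983633.)

b = 63.6 N·s/m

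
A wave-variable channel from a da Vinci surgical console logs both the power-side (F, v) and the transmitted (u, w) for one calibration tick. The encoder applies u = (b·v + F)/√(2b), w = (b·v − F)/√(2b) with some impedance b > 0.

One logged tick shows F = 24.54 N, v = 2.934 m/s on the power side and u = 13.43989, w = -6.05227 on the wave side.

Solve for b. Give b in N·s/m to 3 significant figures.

u + w = 7.38762;  u + w = √(2b)·v, so √(2b) = 7.38762/2.934 = 2.51793.
b = (√(2b))²/2 = 6.33999/2 = 3.17000.
(Check via u − w = 2F/√(2b): u − w = 19.49216, 2F/√(2b) = 19.49217.)

b = 3.17 N·s/m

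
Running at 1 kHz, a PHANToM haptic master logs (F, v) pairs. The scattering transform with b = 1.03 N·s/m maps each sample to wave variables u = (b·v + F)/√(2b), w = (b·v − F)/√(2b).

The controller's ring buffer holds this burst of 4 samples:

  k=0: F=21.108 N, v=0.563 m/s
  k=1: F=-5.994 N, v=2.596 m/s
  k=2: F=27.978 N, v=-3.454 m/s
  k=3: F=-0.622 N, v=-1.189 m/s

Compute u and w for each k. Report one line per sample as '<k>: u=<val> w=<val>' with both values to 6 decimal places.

k=0: b·v=1.03×0.563=0.579890; √(2b)=1.435270; u=(0.579890+21.108)/1.435270=15.110669, w=(0.579890−21.108)/1.435270=-14.302612
k=1: b·v=1.03×2.596=2.673880; √(2b)=1.435270; u=(2.673880+(-5.994))/1.435270=-2.313237, w=(2.673880−(-5.994))/1.435270=6.039198
k=2: b·v=1.03×(-3.454)=-3.557620; √(2b)=1.435270; u=(-3.557620+27.978)/1.435270=17.014485, w=(-3.557620−27.978)/1.435270=-21.971908
k=3: b·v=1.03×(-1.189)=-1.224670; √(2b)=1.435270; u=(-1.224670+(-0.622))/1.435270=-1.286636, w=(-1.224670−(-0.622))/1.435270=-0.419900

0: u=15.110669 w=-14.302612
1: u=-2.313237 w=6.039198
2: u=17.014485 w=-21.971908
3: u=-1.286636 w=-0.419900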